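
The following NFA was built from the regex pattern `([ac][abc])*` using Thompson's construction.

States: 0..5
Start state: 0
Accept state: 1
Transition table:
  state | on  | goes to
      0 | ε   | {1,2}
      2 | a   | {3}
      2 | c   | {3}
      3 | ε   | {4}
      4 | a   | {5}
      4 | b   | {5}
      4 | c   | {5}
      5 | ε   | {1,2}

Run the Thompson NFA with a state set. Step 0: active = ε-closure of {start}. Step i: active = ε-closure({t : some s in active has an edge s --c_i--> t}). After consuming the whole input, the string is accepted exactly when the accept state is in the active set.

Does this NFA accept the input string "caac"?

Answer: ACCEPT

Derivation:
initial (ε-close {0}): {0,1,2}
'c' @ 1: {3,4}
'a' @ 2: {1,2,5}  ✓accept
'a' @ 3: {3,4}
'c' @ 4: {1,2,5}  ✓accept
final: {1,2,5}; accept 1 in set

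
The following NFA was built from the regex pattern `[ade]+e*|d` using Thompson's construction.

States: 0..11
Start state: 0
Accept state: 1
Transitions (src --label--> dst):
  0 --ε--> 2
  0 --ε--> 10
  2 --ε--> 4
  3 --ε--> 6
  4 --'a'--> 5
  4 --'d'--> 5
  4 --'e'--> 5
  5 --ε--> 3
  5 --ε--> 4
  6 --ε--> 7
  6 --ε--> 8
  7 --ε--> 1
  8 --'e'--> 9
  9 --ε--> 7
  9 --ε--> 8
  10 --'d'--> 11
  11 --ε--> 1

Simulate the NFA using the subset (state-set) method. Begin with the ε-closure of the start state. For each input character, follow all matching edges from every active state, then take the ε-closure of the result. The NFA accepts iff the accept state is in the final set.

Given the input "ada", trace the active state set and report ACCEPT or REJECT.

Answer: ACCEPT

Derivation:
S₀ = ε-closure({0}) = {0,2,4,10}
'a' @ 1: {1,3,4,5,6,7,8}  (accept∈set)
'd' @ 2: {1,3,4,5,6,7,8}  (accept∈set)
'a' @ 3: {1,3,4,5,6,7,8}  (accept∈set)
after full input: {1,3,4,5,6,7,8}  (accept=1 in)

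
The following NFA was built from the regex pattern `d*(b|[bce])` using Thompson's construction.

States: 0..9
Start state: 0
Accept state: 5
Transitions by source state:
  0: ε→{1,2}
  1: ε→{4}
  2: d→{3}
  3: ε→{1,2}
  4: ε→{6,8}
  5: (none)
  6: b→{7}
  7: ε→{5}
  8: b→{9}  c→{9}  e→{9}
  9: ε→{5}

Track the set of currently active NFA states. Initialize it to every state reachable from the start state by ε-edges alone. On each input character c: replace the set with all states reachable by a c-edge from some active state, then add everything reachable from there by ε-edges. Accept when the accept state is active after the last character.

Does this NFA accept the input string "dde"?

S₀ = ε-closure({0}) = {0,1,2,4,6,8}
'd' @ 1: {1,2,3,4,6,8}
'd' @ 2: {1,2,3,4,6,8}
'e' @ 3: {5,9}  [accepting]
end set {5,9} — state 5 in

Answer: ACCEPT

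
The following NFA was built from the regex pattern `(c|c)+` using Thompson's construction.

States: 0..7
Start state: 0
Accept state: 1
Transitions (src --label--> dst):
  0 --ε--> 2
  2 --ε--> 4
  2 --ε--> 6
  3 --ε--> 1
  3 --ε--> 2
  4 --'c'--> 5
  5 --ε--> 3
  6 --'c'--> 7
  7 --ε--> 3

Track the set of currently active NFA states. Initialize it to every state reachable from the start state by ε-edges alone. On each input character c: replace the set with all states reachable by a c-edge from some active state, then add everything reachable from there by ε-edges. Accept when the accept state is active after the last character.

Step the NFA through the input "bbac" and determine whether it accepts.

S₀ = ε-closure({0}) = {0,2,4,6}
'b' @ 1: {}  — dead — no transitions
rest 'bac' ignored (set empty)
end set {} — state 1 not in

Answer: REJECT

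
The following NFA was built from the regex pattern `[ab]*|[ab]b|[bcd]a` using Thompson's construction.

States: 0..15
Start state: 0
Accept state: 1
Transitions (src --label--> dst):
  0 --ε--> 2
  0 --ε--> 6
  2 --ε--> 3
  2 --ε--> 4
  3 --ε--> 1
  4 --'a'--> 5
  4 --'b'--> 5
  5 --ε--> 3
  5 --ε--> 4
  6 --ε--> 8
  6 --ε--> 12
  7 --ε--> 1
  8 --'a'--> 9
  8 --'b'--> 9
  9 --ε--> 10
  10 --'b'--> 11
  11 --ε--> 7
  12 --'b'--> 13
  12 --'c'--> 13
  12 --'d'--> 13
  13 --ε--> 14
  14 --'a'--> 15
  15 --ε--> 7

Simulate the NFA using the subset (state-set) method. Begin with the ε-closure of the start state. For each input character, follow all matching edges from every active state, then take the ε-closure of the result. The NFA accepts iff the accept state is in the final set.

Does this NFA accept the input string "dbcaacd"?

S₀ = ε-closure({0}) = {0,1,2,3,4,6,8,12}
'd' @ 1: {13,14}
'b' @ 2: {}  — dead — no transitions
rest 'caacd' ignored (set empty)
after full input: {}  (accept=1 not in)

Answer: REJECT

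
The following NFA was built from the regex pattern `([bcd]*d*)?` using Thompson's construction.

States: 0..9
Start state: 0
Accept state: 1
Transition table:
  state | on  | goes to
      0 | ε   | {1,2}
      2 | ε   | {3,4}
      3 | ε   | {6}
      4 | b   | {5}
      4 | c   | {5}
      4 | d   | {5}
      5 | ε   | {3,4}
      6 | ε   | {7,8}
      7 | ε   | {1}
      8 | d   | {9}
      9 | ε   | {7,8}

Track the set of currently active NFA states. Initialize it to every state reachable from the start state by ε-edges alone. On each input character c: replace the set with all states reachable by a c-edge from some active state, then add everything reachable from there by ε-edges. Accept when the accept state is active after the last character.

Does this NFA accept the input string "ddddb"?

Answer: ACCEPT

Derivation:
S₀ = ε-closure({0}) = {0,1,2,3,4,6,7,8}
'd' @ 1: {1,3,4,5,6,7,8,9}  [accepting]
'd' @ 2: {1,3,4,5,6,7,8,9}  [accepting]
'd' @ 3: {1,3,4,5,6,7,8,9}  [accepting]
'd' @ 4: {1,3,4,5,6,7,8,9}  [accepting]
'b' @ 5: {1,3,4,5,6,7,8}  [accepting]
final: {1,3,4,5,6,7,8}; accept 1 in set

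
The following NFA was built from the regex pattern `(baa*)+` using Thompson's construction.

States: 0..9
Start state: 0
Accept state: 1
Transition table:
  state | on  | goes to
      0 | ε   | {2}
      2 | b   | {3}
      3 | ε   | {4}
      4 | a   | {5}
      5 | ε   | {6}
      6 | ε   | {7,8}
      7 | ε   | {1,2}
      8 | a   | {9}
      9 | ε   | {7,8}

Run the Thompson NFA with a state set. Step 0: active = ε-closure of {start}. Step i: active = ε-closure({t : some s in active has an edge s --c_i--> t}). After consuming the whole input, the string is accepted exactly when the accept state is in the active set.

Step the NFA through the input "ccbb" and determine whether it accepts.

S₀ = ε-closure({0}) = {0,2}
'c' @ 1: {}  — state set empty
rest 'cbb' ignored (set empty)
after full input: {}  (accept=1 not in)

Answer: REJECT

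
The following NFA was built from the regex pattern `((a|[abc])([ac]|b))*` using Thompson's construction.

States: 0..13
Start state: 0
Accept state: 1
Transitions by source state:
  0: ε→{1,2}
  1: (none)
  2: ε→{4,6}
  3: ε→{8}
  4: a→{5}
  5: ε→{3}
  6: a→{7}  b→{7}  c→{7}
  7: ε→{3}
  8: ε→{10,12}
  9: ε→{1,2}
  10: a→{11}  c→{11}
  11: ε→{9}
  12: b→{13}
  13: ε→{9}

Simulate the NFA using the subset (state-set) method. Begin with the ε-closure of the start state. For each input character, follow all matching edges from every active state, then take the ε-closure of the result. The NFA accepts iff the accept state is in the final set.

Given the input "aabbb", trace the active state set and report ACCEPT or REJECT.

Answer: REJECT

Steps:
initial (ε-close {0}): {0,1,2,4,6}
'a' @ 1: {3,5,7,8,10,12}
'a' @ 2: {1,2,4,6,9,11}  [accepting]
'b' @ 3: {3,7,8,10,12}
'b' @ 4: {1,2,4,6,9,13}  [accepting]
'b' @ 5: {3,7,8,10,12}
final: {3,7,8,10,12}; accept 1 not in set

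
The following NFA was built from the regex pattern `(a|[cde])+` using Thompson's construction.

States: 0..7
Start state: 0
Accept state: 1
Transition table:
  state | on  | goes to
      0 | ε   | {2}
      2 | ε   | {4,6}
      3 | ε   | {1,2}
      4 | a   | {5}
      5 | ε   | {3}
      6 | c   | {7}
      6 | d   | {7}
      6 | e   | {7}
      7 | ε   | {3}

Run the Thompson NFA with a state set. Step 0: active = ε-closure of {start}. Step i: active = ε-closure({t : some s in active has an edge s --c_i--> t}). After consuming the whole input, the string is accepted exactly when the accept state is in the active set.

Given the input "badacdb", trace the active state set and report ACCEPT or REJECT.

start: ε-closure({0}) = {0,2,4,6}
'b' @ 1: {}  — dead — no transitions
rest 'adacdb' ignored (set empty)
end set {} — state 1 not in

Answer: REJECT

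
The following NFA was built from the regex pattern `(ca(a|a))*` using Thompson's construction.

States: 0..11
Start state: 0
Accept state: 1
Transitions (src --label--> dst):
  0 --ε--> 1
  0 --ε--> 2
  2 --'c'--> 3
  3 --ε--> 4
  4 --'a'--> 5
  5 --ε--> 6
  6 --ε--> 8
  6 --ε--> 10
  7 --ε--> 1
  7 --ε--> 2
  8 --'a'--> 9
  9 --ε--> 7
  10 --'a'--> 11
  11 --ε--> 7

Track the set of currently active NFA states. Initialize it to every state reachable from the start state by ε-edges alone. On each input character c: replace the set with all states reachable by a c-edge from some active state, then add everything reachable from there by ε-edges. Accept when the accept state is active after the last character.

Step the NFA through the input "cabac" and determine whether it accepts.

S₀ = ε-closure({0}) = {0,1,2}
'c' @ 1: {3,4}
'a' @ 2: {5,6,8,10}
'b' @ 3: {}  — no active states
rest 'ac' ignored (set empty)
final: {}; accept 1 not in set

Answer: REJECT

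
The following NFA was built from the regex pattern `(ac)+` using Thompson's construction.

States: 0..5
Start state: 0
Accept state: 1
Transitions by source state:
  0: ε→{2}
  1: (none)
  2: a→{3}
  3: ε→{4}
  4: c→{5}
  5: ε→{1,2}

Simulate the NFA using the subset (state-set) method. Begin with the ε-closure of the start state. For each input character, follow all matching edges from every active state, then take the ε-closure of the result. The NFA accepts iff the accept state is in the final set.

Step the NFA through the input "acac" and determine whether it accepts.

start: ε-closure({0}) = {0,2}
'a' @ 1: {3,4}
'c' @ 2: {1,2,5}  ✓accept
'a' @ 3: {3,4}
'c' @ 4: {1,2,5}  ✓accept
after full input: {1,2,5}  (accept=1 in)

Answer: ACCEPT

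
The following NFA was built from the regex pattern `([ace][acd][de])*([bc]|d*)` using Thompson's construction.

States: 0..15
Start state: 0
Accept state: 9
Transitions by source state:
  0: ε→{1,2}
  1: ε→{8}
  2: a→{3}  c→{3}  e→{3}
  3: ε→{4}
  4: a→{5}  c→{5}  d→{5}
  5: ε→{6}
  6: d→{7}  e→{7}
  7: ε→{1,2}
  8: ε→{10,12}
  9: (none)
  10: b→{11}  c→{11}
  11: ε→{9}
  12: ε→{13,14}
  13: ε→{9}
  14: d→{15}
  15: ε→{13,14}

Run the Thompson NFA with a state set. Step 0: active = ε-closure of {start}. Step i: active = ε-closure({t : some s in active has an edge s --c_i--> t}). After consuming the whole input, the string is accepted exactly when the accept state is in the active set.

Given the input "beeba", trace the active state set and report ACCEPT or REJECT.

Answer: REJECT

Derivation:
S₀ = ε-closure({0}) = {0,1,2,8,9,10,12,13,14}
'b' @ 1: {9,11}  ✓accept
'e' @ 2: {}  — state set empty
rest 'eba' ignored (set empty)
end set {} — state 9 not in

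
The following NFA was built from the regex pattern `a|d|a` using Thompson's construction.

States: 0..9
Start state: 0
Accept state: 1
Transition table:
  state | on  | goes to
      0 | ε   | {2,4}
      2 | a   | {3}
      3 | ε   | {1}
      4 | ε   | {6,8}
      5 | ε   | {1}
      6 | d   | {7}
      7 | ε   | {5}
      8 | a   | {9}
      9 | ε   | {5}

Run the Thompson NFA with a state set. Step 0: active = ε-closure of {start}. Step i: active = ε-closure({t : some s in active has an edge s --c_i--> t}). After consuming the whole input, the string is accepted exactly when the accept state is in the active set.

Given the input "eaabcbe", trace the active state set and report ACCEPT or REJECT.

Answer: REJECT

Steps:
start: ε-closure({0}) = {0,2,4,6,8}
'e' @ 1: {}  — no active states
rest 'aabcbe' ignored (set empty)
end set {} — state 1 not in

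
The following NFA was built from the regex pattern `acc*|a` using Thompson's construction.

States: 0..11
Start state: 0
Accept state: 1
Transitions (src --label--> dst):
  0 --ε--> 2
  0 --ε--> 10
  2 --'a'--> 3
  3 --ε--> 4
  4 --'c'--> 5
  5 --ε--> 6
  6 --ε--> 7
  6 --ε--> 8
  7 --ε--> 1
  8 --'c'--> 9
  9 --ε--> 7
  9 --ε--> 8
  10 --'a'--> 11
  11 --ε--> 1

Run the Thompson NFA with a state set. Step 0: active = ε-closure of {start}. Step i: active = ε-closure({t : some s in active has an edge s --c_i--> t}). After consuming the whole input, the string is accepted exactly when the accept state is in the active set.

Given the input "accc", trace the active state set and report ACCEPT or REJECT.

initial (ε-close {0}): {0,2,10}
'a' @ 1: {1,3,4,11}  [accepting]
'c' @ 2: {1,5,6,7,8}  [accepting]
'c' @ 3: {1,7,8,9}  [accepting]
'c' @ 4: {1,7,8,9}  [accepting]
after full input: {1,7,8,9}  (accept=1 in)

Answer: ACCEPT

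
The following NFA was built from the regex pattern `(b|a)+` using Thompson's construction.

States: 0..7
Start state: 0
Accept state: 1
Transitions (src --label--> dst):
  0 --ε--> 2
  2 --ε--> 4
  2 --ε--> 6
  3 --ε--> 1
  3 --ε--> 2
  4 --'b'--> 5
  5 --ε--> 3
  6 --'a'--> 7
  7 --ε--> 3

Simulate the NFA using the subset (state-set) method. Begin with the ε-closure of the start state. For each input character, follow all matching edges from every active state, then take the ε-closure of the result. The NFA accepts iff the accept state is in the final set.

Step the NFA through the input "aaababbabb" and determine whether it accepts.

start: ε-closure({0}) = {0,2,4,6}
'a' @ 1: {1,2,3,4,6,7}  [accepting]
'a' @ 2: {1,2,3,4,6,7}  [accepting]
'a' @ 3: {1,2,3,4,6,7}  [accepting]
'b' @ 4: {1,2,3,4,5,6}  [accepting]
'a' @ 5: {1,2,3,4,6,7}  [accepting]
'b' @ 6: {1,2,3,4,5,6}  [accepting]
'b' @ 7: {1,2,3,4,5,6}  [accepting]
'a' @ 8: {1,2,3,4,6,7}  [accepting]
'b' @ 9: {1,2,3,4,5,6}  [accepting]
'b' @ 10: {1,2,3,4,5,6}  [accepting]
end set {1,2,3,4,5,6} — state 1 in

Answer: ACCEPT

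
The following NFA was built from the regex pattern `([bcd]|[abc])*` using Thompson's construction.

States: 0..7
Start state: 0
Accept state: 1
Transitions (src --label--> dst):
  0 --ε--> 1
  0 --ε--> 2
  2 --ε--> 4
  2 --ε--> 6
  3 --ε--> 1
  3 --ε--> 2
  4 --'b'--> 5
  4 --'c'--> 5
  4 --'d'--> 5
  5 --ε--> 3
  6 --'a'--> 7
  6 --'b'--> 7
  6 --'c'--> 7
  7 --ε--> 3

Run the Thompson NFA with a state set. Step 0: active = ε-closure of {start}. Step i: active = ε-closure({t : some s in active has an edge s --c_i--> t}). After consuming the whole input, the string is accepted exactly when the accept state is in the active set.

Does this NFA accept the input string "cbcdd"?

S₀ = ε-closure({0}) = {0,1,2,4,6}
'c' @ 1: {1,2,3,4,5,6,7}  [accepting]
'b' @ 2: {1,2,3,4,5,6,7}  [accepting]
'c' @ 3: {1,2,3,4,5,6,7}  [accepting]
'd' @ 4: {1,2,3,4,5,6}  [accepting]
'd' @ 5: {1,2,3,4,5,6}  [accepting]
end set {1,2,3,4,5,6} — state 1 in

Answer: ACCEPT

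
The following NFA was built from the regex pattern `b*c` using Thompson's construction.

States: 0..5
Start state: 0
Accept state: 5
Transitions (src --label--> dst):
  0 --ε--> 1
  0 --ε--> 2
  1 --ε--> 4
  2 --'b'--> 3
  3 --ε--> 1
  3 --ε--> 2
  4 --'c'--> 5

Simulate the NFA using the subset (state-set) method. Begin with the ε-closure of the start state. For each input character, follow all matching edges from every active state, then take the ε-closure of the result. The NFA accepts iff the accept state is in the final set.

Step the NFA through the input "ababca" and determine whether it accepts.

Answer: REJECT

Steps:
S₀ = ε-closure({0}) = {0,1,2,4}
'a' @ 1: {}  — state set empty
rest 'babca' ignored (set empty)
end set {} — state 5 not in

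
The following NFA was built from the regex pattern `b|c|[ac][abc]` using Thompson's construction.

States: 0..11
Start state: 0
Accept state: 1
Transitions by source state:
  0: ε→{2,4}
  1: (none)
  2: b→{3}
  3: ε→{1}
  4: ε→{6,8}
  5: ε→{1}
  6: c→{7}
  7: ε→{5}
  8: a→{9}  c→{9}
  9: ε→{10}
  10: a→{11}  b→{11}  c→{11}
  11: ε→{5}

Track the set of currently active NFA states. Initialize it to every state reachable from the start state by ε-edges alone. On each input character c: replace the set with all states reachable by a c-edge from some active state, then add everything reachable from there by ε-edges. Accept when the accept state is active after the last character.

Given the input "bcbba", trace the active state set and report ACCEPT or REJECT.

S₀ = ε-closure({0}) = {0,2,4,6,8}
'b' @ 1: {1,3}  (accept∈set)
'c' @ 2: {}  — state set empty
rest 'bba' ignored (set empty)
final: {}; accept 1 not in set

Answer: REJECT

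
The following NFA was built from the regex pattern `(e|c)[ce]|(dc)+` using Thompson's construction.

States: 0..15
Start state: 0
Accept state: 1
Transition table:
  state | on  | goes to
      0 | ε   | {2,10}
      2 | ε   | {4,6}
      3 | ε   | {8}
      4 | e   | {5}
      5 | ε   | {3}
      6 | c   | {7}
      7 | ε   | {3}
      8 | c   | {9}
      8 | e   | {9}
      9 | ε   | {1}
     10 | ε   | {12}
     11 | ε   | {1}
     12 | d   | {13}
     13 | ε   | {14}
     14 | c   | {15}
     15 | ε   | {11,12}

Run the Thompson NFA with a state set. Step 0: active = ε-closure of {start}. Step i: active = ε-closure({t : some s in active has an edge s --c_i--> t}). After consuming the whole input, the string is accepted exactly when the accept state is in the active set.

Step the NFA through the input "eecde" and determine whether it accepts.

Answer: REJECT

Steps:
S₀ = ε-closure({0}) = {0,2,4,6,10,12}
'e' @ 1: {3,5,8}
'e' @ 2: {1,9}  ✓accept
'c' @ 3: {}  — dead — no transitions
rest 'de' ignored (set empty)
after full input: {}  (accept=1 not in)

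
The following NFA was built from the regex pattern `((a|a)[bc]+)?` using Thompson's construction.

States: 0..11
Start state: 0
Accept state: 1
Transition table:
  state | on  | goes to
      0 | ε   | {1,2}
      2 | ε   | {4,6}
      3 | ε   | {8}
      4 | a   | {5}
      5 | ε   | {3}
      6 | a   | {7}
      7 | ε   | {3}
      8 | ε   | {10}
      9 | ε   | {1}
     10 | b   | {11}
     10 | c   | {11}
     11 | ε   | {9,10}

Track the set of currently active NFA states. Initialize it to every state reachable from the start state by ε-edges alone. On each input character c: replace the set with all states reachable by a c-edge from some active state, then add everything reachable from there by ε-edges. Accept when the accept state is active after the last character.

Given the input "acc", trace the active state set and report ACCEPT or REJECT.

Answer: ACCEPT

Steps:
initial (ε-close {0}): {0,1,2,4,6}
'a' @ 1: {3,5,7,8,10}
'c' @ 2: {1,9,10,11}  ✓accept
'c' @ 3: {1,9,10,11}  ✓accept
end set {1,9,10,11} — state 1 in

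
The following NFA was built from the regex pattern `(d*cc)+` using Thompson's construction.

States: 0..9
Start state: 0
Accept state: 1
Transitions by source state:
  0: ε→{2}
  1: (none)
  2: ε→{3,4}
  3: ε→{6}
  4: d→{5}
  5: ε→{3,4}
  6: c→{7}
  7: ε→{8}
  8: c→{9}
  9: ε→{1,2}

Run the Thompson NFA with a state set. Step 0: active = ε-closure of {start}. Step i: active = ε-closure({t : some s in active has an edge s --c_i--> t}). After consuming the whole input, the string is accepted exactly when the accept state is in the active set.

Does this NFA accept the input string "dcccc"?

Answer: ACCEPT

Steps:
start: ε-closure({0}) = {0,2,3,4,6}
'd' @ 1: {3,4,5,6}
'c' @ 2: {7,8}
'c' @ 3: {1,2,3,4,6,9}  ✓accept
'c' @ 4: {7,8}
'c' @ 5: {1,2,3,4,6,9}  ✓accept
final: {1,2,3,4,6,9}; accept 1 in set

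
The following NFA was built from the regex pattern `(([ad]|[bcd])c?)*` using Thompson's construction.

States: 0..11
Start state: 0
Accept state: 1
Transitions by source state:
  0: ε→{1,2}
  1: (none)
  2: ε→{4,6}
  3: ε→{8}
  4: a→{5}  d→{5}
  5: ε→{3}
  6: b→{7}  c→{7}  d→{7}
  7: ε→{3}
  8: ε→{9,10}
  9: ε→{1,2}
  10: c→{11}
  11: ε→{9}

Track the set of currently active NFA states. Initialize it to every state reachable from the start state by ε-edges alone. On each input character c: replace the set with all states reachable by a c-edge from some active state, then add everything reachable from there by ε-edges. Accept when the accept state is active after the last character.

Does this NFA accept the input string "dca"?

Answer: ACCEPT

Derivation:
start: ε-closure({0}) = {0,1,2,4,6}
'd' @ 1: {1,2,3,4,5,6,7,8,9,10}  (accept∈set)
'c' @ 2: {1,2,3,4,6,7,8,9,10,11}  (accept∈set)
'a' @ 3: {1,2,3,4,5,6,8,9,10}  (accept∈set)
final: {1,2,3,4,5,6,8,9,10}; accept 1 in set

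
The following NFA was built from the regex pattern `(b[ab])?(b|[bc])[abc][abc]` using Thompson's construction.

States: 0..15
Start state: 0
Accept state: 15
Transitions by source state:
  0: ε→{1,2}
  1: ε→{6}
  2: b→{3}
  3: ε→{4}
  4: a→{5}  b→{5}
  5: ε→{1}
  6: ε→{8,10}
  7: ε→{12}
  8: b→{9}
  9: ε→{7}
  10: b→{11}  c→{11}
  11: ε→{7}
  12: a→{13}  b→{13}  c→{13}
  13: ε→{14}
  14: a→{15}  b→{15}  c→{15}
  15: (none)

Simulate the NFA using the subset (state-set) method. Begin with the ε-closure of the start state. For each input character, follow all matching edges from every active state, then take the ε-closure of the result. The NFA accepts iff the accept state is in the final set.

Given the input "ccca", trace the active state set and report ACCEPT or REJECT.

Answer: REJECT

Steps:
initial (ε-close {0}): {0,1,2,6,8,10}
'c' @ 1: {7,11,12}
'c' @ 2: {13,14}
'c' @ 3: {15}  (accept∈set)
'a' @ 4: {}  — state set empty
end set {} — state 15 not in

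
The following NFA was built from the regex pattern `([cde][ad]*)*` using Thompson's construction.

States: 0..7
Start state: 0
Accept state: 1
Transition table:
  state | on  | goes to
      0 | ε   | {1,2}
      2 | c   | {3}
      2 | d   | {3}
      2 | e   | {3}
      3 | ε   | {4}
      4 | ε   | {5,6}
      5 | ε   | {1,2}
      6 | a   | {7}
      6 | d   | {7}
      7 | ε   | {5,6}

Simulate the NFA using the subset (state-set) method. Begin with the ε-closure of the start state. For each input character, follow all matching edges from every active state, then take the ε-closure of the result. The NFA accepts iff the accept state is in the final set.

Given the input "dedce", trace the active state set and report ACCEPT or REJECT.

Answer: ACCEPT

Steps:
initial (ε-close {0}): {0,1,2}
'd' @ 1: {1,2,3,4,5,6}  [accepting]
'e' @ 2: {1,2,3,4,5,6}  [accepting]
'd' @ 3: {1,2,3,4,5,6,7}  [accepting]
'c' @ 4: {1,2,3,4,5,6}  [accepting]
'e' @ 5: {1,2,3,4,5,6}  [accepting]
final: {1,2,3,4,5,6}; accept 1 in set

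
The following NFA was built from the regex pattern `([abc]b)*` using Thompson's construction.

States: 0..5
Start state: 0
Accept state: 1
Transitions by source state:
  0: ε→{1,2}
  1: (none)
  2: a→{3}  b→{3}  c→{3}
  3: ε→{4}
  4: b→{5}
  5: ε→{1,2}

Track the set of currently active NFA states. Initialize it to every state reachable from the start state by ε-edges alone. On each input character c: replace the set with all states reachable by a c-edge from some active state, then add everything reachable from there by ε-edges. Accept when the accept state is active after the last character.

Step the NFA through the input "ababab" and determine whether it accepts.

Answer: ACCEPT

Derivation:
initial (ε-close {0}): {0,1,2}
'a' @ 1: {3,4}
'b' @ 2: {1,2,5}  (accept∈set)
'a' @ 3: {3,4}
'b' @ 4: {1,2,5}  (accept∈set)
'a' @ 5: {3,4}
'b' @ 6: {1,2,5}  (accept∈set)
after full input: {1,2,5}  (accept=1 in)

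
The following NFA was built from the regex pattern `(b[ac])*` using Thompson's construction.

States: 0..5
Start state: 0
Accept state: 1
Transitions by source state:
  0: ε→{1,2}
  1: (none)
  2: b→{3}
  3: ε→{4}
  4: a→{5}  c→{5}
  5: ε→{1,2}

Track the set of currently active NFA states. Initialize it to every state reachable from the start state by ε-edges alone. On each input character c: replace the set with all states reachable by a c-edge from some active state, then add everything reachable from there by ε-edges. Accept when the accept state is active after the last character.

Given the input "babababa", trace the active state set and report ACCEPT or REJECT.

Answer: ACCEPT

Trace:
initial (ε-close {0}): {0,1,2}
'b' @ 1: {3,4}
'a' @ 2: {1,2,5}  [accepting]
'b' @ 3: {3,4}
'a' @ 4: {1,2,5}  [accepting]
'b' @ 5: {3,4}
'a' @ 6: {1,2,5}  [accepting]
'b' @ 7: {3,4}
'a' @ 8: {1,2,5}  [accepting]
after full input: {1,2,5}  (accept=1 in)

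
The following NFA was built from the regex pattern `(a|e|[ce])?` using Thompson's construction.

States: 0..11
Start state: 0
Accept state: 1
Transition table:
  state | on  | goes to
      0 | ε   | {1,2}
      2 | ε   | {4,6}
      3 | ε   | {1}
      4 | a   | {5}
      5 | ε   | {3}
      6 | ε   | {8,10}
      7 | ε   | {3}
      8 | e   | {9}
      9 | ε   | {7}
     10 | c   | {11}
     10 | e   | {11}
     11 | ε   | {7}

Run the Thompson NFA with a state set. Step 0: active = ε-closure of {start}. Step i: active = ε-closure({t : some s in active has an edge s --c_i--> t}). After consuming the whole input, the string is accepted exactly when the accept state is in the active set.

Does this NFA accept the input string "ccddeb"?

initial (ε-close {0}): {0,1,2,4,6,8,10}
'c' @ 1: {1,3,7,11}  (accept∈set)
'c' @ 2: {}  — state set empty
rest 'ddeb' ignored (set empty)
after full input: {}  (accept=1 not in)

Answer: REJECT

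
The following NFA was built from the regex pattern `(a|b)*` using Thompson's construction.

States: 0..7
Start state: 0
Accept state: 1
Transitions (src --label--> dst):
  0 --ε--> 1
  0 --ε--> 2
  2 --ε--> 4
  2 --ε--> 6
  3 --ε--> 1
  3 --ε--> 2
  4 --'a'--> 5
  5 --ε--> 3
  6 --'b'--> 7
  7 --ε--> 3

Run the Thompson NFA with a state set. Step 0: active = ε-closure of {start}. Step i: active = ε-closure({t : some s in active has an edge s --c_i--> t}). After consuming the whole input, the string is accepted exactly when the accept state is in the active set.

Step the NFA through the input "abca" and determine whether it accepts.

Answer: REJECT

Trace:
S₀ = ε-closure({0}) = {0,1,2,4,6}
'a' @ 1: {1,2,3,4,5,6}  ✓accept
'b' @ 2: {1,2,3,4,6,7}  ✓accept
'c' @ 3: {}  — state set empty
rest 'a' ignored (set empty)
after full input: {}  (accept=1 not in)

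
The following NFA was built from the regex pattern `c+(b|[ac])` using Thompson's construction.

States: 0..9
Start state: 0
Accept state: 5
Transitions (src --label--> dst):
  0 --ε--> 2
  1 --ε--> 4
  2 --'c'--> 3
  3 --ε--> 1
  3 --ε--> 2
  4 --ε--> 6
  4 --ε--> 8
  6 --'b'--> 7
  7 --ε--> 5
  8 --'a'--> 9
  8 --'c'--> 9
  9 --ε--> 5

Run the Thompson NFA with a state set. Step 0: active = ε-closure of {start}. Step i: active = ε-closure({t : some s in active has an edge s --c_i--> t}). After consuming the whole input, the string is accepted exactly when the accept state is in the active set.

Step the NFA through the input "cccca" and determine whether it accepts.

Answer: ACCEPT

Derivation:
initial (ε-close {0}): {0,2}
'c' @ 1: {1,2,3,4,6,8}
'c' @ 2: {1,2,3,4,5,6,8,9}  (accept∈set)
'c' @ 3: {1,2,3,4,5,6,8,9}  (accept∈set)
'c' @ 4: {1,2,3,4,5,6,8,9}  (accept∈set)
'a' @ 5: {5,9}  (accept∈set)
end set {5,9} — state 5 in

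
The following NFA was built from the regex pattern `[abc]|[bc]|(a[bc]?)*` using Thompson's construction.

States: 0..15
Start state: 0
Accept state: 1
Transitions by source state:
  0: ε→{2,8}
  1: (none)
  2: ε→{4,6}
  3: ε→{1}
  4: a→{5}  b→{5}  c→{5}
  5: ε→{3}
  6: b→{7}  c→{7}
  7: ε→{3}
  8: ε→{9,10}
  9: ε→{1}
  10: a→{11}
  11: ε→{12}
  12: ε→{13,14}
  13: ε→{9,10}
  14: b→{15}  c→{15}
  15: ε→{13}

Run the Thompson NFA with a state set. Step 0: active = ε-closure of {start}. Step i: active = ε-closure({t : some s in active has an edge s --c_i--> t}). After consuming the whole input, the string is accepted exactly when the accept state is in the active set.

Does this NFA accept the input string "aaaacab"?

Answer: ACCEPT

Steps:
start: ε-closure({0}) = {0,1,2,4,6,8,9,10}
'a' @ 1: {1,3,5,9,10,11,12,13,14}  ✓accept
'a' @ 2: {1,9,10,11,12,13,14}  ✓accept
'a' @ 3: {1,9,10,11,12,13,14}  ✓accept
'a' @ 4: {1,9,10,11,12,13,14}  ✓accept
'c' @ 5: {1,9,10,13,15}  ✓accept
'a' @ 6: {1,9,10,11,12,13,14}  ✓accept
'b' @ 7: {1,9,10,13,15}  ✓accept
end set {1,9,10,13,15} — state 1 in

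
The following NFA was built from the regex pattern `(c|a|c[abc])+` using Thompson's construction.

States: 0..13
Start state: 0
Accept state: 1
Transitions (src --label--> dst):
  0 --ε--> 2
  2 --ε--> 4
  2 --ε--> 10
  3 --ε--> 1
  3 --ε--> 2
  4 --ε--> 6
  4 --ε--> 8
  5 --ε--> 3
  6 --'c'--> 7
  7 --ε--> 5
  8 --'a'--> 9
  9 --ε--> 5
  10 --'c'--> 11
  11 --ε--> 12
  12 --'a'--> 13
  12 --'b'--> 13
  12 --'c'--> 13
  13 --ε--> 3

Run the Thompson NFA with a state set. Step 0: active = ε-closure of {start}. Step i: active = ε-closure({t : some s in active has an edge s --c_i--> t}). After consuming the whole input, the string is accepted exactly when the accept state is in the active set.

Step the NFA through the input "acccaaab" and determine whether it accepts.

Answer: REJECT

Trace:
start: ε-closure({0}) = {0,2,4,6,8,10}
'a' @ 1: {1,2,3,4,5,6,8,9,10}  ✓accept
'c' @ 2: {1,2,3,4,5,6,7,8,10,11,12}  ✓accept
'c' @ 3: {1,2,3,4,5,6,7,8,10,11,12,13}  ✓accept
'c' @ 4: {1,2,3,4,5,6,7,8,10,11,12,13}  ✓accept
'a' @ 5: {1,2,3,4,5,6,8,9,10,13}  ✓accept
'a' @ 6: {1,2,3,4,5,6,8,9,10}  ✓accept
'a' @ 7: {1,2,3,4,5,6,8,9,10}  ✓accept
'b' @ 8: {}  — state set empty
after full input: {}  (accept=1 not in)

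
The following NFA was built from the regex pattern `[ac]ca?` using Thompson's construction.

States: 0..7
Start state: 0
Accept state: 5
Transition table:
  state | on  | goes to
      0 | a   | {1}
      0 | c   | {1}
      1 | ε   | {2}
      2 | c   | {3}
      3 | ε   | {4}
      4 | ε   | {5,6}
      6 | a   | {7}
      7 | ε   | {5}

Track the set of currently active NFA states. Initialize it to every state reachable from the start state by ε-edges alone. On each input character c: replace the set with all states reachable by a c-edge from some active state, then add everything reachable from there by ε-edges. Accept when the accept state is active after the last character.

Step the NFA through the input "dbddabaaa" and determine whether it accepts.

Answer: REJECT

Derivation:
initial (ε-close {0}): {0}
'd' @ 1: {}  — no active states
rest 'bddabaaa' ignored (set empty)
final: {}; accept 5 not in set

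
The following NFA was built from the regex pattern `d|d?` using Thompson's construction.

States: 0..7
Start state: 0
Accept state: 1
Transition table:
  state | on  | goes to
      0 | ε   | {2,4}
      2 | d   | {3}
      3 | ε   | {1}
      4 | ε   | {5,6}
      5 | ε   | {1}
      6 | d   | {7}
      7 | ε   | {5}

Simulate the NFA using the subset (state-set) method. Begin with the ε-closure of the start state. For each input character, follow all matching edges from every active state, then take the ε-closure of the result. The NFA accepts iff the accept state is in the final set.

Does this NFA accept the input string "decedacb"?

Answer: REJECT

Trace:
initial (ε-close {0}): {0,1,2,4,5,6}
'd' @ 1: {1,3,5,7}  ✓accept
'e' @ 2: {}  — state set empty
rest 'cedacb' ignored (set empty)
final: {}; accept 1 not in set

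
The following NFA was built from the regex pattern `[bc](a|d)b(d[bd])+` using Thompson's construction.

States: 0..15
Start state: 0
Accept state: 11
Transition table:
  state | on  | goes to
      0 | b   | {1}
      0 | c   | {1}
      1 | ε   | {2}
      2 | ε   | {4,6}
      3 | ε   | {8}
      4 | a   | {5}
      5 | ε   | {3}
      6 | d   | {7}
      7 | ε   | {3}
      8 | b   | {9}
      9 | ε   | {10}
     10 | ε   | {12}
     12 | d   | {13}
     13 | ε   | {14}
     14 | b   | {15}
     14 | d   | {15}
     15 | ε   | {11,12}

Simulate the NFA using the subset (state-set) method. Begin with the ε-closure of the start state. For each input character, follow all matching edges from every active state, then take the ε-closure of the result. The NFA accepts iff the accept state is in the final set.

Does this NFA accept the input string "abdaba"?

S₀ = ε-closure({0}) = {0}
'a' @ 1: {}  — dead — no transitions
rest 'bdaba' ignored (set empty)
after full input: {}  (accept=11 not in)

Answer: REJECT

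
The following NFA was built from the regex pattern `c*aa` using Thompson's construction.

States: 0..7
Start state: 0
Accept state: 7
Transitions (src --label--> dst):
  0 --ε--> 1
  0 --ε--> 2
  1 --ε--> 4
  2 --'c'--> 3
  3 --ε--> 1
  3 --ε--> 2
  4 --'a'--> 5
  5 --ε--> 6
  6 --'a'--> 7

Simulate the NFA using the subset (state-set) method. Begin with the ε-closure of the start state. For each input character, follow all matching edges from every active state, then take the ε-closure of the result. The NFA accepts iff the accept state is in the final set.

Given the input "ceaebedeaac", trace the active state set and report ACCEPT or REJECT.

S₀ = ε-closure({0}) = {0,1,2,4}
'c' @ 1: {1,2,3,4}
'e' @ 2: {}  — no active states
rest 'aebedeaac' ignored (set empty)
end set {} — state 7 not in

Answer: REJECT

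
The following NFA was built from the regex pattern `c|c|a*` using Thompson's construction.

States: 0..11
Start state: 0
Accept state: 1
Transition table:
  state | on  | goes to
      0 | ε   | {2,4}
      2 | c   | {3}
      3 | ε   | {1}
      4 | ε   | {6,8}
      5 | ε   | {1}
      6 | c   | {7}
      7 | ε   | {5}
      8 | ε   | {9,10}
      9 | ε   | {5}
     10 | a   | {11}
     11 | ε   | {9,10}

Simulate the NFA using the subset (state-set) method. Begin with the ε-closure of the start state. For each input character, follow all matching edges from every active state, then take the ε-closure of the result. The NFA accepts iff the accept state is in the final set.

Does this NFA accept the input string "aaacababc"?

Answer: REJECT

Steps:
initial (ε-close {0}): {0,1,2,4,5,6,8,9,10}
'a' @ 1: {1,5,9,10,11}  (accept∈set)
'a' @ 2: {1,5,9,10,11}  (accept∈set)
'a' @ 3: {1,5,9,10,11}  (accept∈set)
'c' @ 4: {}  — state set empty
rest 'ababc' ignored (set empty)
end set {} — state 1 not in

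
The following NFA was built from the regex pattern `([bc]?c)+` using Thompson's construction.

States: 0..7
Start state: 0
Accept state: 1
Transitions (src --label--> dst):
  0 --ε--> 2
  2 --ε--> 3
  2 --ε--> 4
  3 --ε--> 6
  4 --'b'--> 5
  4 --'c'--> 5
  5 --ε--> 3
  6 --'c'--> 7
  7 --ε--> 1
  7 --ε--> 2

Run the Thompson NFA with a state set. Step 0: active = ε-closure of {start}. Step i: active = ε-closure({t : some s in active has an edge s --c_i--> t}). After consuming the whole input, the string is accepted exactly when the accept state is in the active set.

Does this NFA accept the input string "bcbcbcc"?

start: ε-closure({0}) = {0,2,3,4,6}
'b' @ 1: {3,5,6}
'c' @ 2: {1,2,3,4,6,7}  (accept∈set)
'b' @ 3: {3,5,6}
'c' @ 4: {1,2,3,4,6,7}  (accept∈set)
'b' @ 5: {3,5,6}
'c' @ 6: {1,2,3,4,6,7}  (accept∈set)
'c' @ 7: {1,2,3,4,5,6,7}  (accept∈set)
after full input: {1,2,3,4,5,6,7}  (accept=1 in)

Answer: ACCEPT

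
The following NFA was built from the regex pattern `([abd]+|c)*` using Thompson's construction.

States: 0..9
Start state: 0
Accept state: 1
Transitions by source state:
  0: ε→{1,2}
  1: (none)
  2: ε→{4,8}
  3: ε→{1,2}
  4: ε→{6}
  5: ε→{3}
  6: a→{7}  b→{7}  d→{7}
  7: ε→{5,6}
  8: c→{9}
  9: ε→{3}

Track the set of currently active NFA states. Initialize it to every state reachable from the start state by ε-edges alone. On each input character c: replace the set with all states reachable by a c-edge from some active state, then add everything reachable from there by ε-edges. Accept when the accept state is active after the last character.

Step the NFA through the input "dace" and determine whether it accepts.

Answer: REJECT

Derivation:
S₀ = ε-closure({0}) = {0,1,2,4,6,8}
'd' @ 1: {1,2,3,4,5,6,7,8}  (accept∈set)
'a' @ 2: {1,2,3,4,5,6,7,8}  (accept∈set)
'c' @ 3: {1,2,3,4,6,8,9}  (accept∈set)
'e' @ 4: {}  — state set empty
end set {} — state 1 not in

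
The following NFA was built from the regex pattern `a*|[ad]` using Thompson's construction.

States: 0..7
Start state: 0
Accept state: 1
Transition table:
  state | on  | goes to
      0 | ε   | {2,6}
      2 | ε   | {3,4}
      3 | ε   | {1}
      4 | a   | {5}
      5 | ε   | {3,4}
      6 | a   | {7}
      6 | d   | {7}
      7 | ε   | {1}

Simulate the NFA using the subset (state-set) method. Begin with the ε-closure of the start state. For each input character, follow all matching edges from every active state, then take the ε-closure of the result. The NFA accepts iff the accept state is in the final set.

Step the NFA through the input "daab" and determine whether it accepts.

initial (ε-close {0}): {0,1,2,3,4,6}
'd' @ 1: {1,7}  ✓accept
'a' @ 2: {}  — state set empty
rest 'ab' ignored (set empty)
after full input: {}  (accept=1 not in)

Answer: REJECT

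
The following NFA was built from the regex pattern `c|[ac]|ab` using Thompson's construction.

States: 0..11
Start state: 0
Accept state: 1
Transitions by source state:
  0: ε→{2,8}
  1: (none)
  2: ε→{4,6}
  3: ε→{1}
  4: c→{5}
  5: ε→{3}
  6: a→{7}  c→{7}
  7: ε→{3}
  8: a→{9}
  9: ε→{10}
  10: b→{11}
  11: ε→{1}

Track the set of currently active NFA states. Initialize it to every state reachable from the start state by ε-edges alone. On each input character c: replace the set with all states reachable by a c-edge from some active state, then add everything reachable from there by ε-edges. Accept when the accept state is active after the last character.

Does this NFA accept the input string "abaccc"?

Answer: REJECT

Derivation:
initial (ε-close {0}): {0,2,4,6,8}
'a' @ 1: {1,3,7,9,10}  (accept∈set)
'b' @ 2: {1,11}  (accept∈set)
'a' @ 3: {}  — dead — no transitions
rest 'ccc' ignored (set empty)
end set {} — state 1 not in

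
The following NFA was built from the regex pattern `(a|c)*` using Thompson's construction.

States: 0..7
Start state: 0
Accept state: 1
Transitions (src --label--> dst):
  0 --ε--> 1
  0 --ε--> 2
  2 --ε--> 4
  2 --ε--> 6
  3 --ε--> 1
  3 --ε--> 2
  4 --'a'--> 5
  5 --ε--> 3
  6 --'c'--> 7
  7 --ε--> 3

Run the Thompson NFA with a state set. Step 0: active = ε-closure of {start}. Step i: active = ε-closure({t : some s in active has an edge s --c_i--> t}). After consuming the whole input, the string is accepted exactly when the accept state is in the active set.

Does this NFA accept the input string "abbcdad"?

S₀ = ε-closure({0}) = {0,1,2,4,6}
'a' @ 1: {1,2,3,4,5,6}  ✓accept
'b' @ 2: {}  — state set empty
rest 'bcdad' ignored (set empty)
end set {} — state 1 not in

Answer: REJECT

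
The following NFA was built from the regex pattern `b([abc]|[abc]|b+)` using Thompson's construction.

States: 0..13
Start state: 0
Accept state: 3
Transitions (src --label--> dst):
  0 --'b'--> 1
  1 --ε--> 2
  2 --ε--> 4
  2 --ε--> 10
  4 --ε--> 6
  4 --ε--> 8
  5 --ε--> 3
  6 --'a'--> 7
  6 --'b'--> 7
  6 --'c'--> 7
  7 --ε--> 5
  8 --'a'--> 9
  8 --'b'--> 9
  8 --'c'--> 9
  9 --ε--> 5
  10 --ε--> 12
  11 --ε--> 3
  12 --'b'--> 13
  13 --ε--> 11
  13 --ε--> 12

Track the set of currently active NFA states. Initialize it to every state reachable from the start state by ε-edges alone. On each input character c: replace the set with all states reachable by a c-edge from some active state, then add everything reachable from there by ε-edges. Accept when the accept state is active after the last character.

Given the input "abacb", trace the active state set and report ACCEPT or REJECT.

Answer: REJECT

Trace:
initial (ε-close {0}): {0}
'a' @ 1: {}  — state set empty
rest 'bacb' ignored (set empty)
final: {}; accept 3 not in set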